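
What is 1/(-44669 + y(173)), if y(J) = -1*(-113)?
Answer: -1/44556 ≈ -2.2444e-5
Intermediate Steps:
y(J) = 113
1/(-44669 + y(173)) = 1/(-44669 + 113) = 1/(-44556) = -1/44556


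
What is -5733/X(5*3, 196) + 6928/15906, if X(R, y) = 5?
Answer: -45577229/39765 ≈ -1146.2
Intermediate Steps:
-5733/X(5*3, 196) + 6928/15906 = -5733/5 + 6928/15906 = -5733*⅕ + 6928*(1/15906) = -5733/5 + 3464/7953 = -45577229/39765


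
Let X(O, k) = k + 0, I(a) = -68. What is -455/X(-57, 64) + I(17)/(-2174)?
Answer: -492409/69568 ≈ -7.0781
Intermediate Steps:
X(O, k) = k
-455/X(-57, 64) + I(17)/(-2174) = -455/64 - 68/(-2174) = -455*1/64 - 68*(-1/2174) = -455/64 + 34/1087 = -492409/69568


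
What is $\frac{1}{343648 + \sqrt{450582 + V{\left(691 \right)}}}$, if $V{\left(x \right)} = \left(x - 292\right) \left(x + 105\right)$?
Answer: $\frac{171824}{59046589859} - \frac{3 \sqrt{85354}}{118093179718} \approx 2.9026 \cdot 10^{-6}$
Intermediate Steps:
$V{\left(x \right)} = \left(-292 + x\right) \left(105 + x\right)$
$\frac{1}{343648 + \sqrt{450582 + V{\left(691 \right)}}} = \frac{1}{343648 + \sqrt{450582 - \left(159877 - 477481\right)}} = \frac{1}{343648 + \sqrt{450582 - -317604}} = \frac{1}{343648 + \sqrt{450582 + 317604}} = \frac{1}{343648 + \sqrt{768186}} = \frac{1}{343648 + 3 \sqrt{85354}}$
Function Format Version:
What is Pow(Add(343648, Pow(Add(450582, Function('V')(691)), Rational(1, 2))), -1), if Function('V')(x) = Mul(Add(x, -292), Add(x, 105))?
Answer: Add(Rational(171824, 59046589859), Mul(Rational(-3, 118093179718), Pow(85354, Rational(1, 2)))) ≈ 2.9026e-6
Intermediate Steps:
Function('V')(x) = Mul(Add(-292, x), Add(105, x))
Pow(Add(343648, Pow(Add(450582, Function('V')(691)), Rational(1, 2))), -1) = Pow(Add(343648, Pow(Add(450582, Add(-30660, Pow(691, 2), Mul(-187, 691))), Rational(1, 2))), -1) = Pow(Add(343648, Pow(Add(450582, Add(-30660, 477481, -129217)), Rational(1, 2))), -1) = Pow(Add(343648, Pow(Add(450582, 317604), Rational(1, 2))), -1) = Pow(Add(343648, Pow(768186, Rational(1, 2))), -1) = Pow(Add(343648, Mul(3, Pow(85354, Rational(1, 2)))), -1)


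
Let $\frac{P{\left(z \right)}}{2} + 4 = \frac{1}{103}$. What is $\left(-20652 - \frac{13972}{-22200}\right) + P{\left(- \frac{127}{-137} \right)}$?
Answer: $- \frac{11809918121}{571650} \approx -20659.0$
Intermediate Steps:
$P{\left(z \right)} = - \frac{822}{103}$ ($P{\left(z \right)} = -8 + \frac{2}{103} = - \frac{822}{103}$)
$\left(-20652 - \frac{13972}{-22200}\right) + P{\left(- \frac{127}{-137} \right)} = \left(-20652 - \frac{13972}{-22200}\right) - \frac{822}{103} = \left(-20652 - - \frac{3493}{5550}\right) - \frac{822}{103} = \left(-20652 + \frac{3493}{5550}\right) - \frac{822}{103} = - \frac{114615107}{5550} - \frac{822}{103} = - \frac{11809918121}{571650}$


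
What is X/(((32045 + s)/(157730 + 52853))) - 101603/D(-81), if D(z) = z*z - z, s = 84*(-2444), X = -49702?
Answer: 69500201177419/1150733142 ≈ 60396.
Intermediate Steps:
s = -205296
D(z) = z² - z
X/(((32045 + s)/(157730 + 52853))) - 101603/D(-81) = -49702*(157730 + 52853)/(32045 - 205296) - 101603*(-1/(81*(-1 - 81))) = -49702/((-173251/210583)) - 101603/((-81*(-82))) = -49702/((-173251*1/210583)) - 101603/6642 = -49702/(-173251/210583) - 101603*1/6642 = -49702*(-210583/173251) - 101603/6642 = 10466396266/173251 - 101603/6642 = 69500201177419/1150733142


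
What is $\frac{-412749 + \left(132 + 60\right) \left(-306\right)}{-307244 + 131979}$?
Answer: $\frac{471501}{175265} \approx 2.6902$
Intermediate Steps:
$\frac{-412749 + \left(132 + 60\right) \left(-306\right)}{-307244 + 131979} = \frac{-412749 + 192 \left(-306\right)}{-175265} = \left(-412749 - 58752\right) \left(- \frac{1}{175265}\right) = \left(-471501\right) \left(- \frac{1}{175265}\right) = \frac{471501}{175265}$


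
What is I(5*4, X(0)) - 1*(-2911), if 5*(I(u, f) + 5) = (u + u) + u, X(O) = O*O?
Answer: 2918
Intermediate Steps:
X(O) = O**2
I(u, f) = -5 + 3*u/5 (I(u, f) = -5 + ((u + u) + u)/5 = -5 + (2*u + u)/5 = -5 + (3*u)/5 = -5 + 3*u/5)
I(5*4, X(0)) - 1*(-2911) = (-5 + 3*(5*4)/5) - 1*(-2911) = (-5 + (3/5)*20) + 2911 = (-5 + 12) + 2911 = 7 + 2911 = 2918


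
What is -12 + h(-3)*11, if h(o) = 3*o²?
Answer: 285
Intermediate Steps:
-12 + h(-3)*11 = -12 + (3*(-3)²)*11 = -12 + (3*9)*11 = -12 + 27*11 = -12 + 297 = 285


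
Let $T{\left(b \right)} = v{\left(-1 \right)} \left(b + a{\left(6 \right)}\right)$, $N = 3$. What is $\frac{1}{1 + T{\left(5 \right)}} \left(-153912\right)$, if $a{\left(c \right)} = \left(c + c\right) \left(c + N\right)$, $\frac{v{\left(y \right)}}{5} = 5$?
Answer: $- \frac{25652}{471} \approx -54.463$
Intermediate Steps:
$v{\left(y \right)} = 25$ ($v{\left(y \right)} = 5 \cdot 5 = 25$)
$a{\left(c \right)} = 2 c \left(3 + c\right)$ ($a{\left(c \right)} = \left(c + c\right) \left(c + 3\right) = 2 c \left(3 + c\right)$)
$T{\left(b \right)} = 2700 + 25 b$ ($T{\left(b \right)} = 25 \left(b + 2 \cdot 6 \left(3 + 6\right)\right) = 25 \left(b + 2 \cdot 6 \cdot 9\right) = 25 \left(b + 108\right) = 25 \left(108 + b\right) = 2700 + 25 b$)
$\frac{1}{1 + T{\left(5 \right)}} \left(-153912\right) = \frac{1}{1 + \left(2700 + 25 \cdot 5\right)} \left(-153912\right) = \frac{1}{1 + \left(2700 + 125\right)} \left(-153912\right) = \frac{1}{1 + 2825} \left(-153912\right) = \frac{1}{2826} \left(-153912\right) = - \frac{25652}{471}$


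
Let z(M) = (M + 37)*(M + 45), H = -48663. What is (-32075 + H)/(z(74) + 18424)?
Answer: -11534/4519 ≈ -2.5523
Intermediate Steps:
z(M) = (37 + M)*(45 + M)
(-32075 + H)/(z(74) + 18424) = (-32075 - 48663)/((1665 + 74² + 82*74) + 18424) = -80738/((1665 + 5476 + 6068) + 18424) = -80738/(13209 + 18424) = -80738/31633 = -80738*1/31633 = -11534/4519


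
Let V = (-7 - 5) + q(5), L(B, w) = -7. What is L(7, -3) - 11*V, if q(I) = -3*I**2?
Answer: 950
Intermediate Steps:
V = -87 (V = (-7 - 5) - 3*5**2 = -12 - 3*25 = -12 - 75 = -87)
L(7, -3) - 11*V = -7 - 11*(-87) = -7 + 957 = 950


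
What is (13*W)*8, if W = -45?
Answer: -4680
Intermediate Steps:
(13*W)*8 = (13*(-45))*8 = -585*8 = -4680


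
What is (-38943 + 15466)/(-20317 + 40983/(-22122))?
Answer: 173119398/149831219 ≈ 1.1554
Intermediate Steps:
(-38943 + 15466)/(-20317 + 40983/(-22122)) = -23477/(-20317 + 40983*(-1/22122)) = -23477/(-20317 - 13661/7374) = -23477/(-149831219/7374) = -23477*(-7374/149831219) = 173119398/149831219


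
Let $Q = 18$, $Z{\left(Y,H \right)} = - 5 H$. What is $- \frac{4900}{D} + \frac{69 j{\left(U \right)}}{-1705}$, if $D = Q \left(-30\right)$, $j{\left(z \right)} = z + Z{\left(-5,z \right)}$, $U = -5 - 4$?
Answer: $\frac{350657}{46035} \approx 7.6172$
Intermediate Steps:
$U = -9$
$j{\left(z \right)} = - 4 z$ ($j{\left(z \right)} = z - 5 z = - 4 z$)
$D = -540$ ($D = 18 \left(-30\right) = -540$)
$- \frac{4900}{D} + \frac{69 j{\left(U \right)}}{-1705} = - \frac{4900}{-540} + \frac{69 \left(\left(-4\right) \left(-9\right)\right)}{-1705} = \left(-4900\right) \left(- \frac{1}{540}\right) + 69 \cdot 36 \left(- \frac{1}{1705}\right) = \frac{245}{27} + 2484 \left(- \frac{1}{1705}\right) = \frac{245}{27} - \frac{2484}{1705} = \frac{350657}{46035}$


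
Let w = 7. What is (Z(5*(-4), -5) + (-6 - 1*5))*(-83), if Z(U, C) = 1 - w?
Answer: 1411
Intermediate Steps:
Z(U, C) = -6 (Z(U, C) = 1 - 1*7 = 1 - 7 = -6)
(Z(5*(-4), -5) + (-6 - 1*5))*(-83) = (-6 + (-6 - 1*5))*(-83) = (-6 + (-6 - 5))*(-83) = (-6 - 11)*(-83) = -17*(-83) = 1411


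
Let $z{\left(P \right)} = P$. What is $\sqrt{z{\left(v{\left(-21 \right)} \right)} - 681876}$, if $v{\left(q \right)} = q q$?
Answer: $3 i \sqrt{75715} \approx 825.49 i$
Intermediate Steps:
$v{\left(q \right)} = q^{2}$
$\sqrt{z{\left(v{\left(-21 \right)} \right)} - 681876} = \sqrt{\left(-21\right)^{2} - 681876} = \sqrt{441 - 681876} = \sqrt{-681435} = 3 i \sqrt{75715}$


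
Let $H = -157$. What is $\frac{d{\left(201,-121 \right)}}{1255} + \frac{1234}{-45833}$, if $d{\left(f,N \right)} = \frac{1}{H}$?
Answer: $- \frac{243187023}{9030705155} \approx -0.026929$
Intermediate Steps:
$d{\left(f,N \right)} = - \frac{1}{157}$ ($d{\left(f,N \right)} = \frac{1}{-157} = - \frac{1}{157}$)
$\frac{d{\left(201,-121 \right)}}{1255} + \frac{1234}{-45833} = - \frac{1}{157 \cdot 1255} + \frac{1234}{-45833} = \left(- \frac{1}{157}\right) \frac{1}{1255} + 1234 \left(- \frac{1}{45833}\right) = - \frac{1}{197035} - \frac{1234}{45833} = - \frac{243187023}{9030705155}$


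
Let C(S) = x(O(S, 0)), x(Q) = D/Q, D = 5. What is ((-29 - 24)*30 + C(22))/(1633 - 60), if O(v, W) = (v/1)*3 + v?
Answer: -139915/138424 ≈ -1.0108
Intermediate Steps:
O(v, W) = 4*v (O(v, W) = (v*1)*3 + v = v*3 + v = 3*v + v = 4*v)
x(Q) = 5/Q
C(S) = 5/(4*S) (C(S) = 5/((4*S)) = 5*(1/(4*S)) = 5/(4*S))
((-29 - 24)*30 + C(22))/(1633 - 60) = ((-29 - 24)*30 + (5/4)/22)/(1633 - 60) = (-53*30 + (5/4)*(1/22))/1573 = (-1590 + 5/88)*(1/1573) = -139915/88*1/1573 = -139915/138424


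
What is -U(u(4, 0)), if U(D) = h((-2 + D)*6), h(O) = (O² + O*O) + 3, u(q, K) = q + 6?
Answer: -4611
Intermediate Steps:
u(q, K) = 6 + q
h(O) = 3 + 2*O² (h(O) = (O² + O²) + 3 = 2*O² + 3 = 3 + 2*O²)
U(D) = 3 + 2*(-12 + 6*D)² (U(D) = 3 + 2*((-2 + D)*6)² = 3 + 2*(-12 + 6*D)²)
-U(u(4, 0)) = -(3 + 72*(-2 + (6 + 4))²) = -(3 + 72*(-2 + 10)²) = -(3 + 72*8²) = -(3 + 72*64) = -(3 + 4608) = -1*4611 = -4611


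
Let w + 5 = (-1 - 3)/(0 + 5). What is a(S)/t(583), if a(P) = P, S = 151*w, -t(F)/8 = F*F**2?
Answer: 4379/7926211480 ≈ 5.5247e-7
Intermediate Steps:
t(F) = -8*F**3 (t(F) = -8*F*F**2 = -8*F**3)
w = -29/5 (w = -5 + (-1 - 3)/(0 + 5) = -5 - 4/5 = -29/5 ≈ -5.8000)
S = -4379/5 (S = 151*(-29/5) = -4379/5 ≈ -875.80)
a(S)/t(583) = -4379/(5*((-8*583**3))) = -4379/(5*((-8*198155287))) = -4379/5/(-1585242296) = -4379/5*(-1/1585242296) = 4379/7926211480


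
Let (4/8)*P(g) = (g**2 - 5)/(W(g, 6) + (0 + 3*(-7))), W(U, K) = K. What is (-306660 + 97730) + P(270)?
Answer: -655948/3 ≈ -2.1865e+5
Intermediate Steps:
P(g) = 2/3 - 2*g**2/15 (P(g) = 2*((g**2 - 5)/(6 + (0 + 3*(-7)))) = 2*((-5 + g**2)/(6 + (0 - 21))) = 2*((-5 + g**2)/(6 - 21)) = 2*((-5 + g**2)/(-15)) = 2*((-5 + g**2)*(-1/15)) = 2*(1/3 - g**2/15) = 2/3 - 2*g**2/15)
(-306660 + 97730) + P(270) = (-306660 + 97730) + (2/3 - 2/15*270**2) = -208930 + (2/3 - 2/15*72900) = -208930 + (2/3 - 9720) = -208930 - 29158/3 = -655948/3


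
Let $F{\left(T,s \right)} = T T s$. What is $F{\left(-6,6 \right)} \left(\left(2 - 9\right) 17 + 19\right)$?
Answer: $-21600$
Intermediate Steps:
$F{\left(T,s \right)} = s T^{2}$ ($F{\left(T,s \right)} = T^{2} s = s T^{2}$)
$F{\left(-6,6 \right)} \left(\left(2 - 9\right) 17 + 19\right) = 6 \left(-6\right)^{2} \left(\left(2 - 9\right) 17 + 19\right) = 6 \cdot 36 \left(\left(-7\right) 17 + 19\right) = 216 \left(-119 + 19\right) = 216 \left(-100\right) = -21600$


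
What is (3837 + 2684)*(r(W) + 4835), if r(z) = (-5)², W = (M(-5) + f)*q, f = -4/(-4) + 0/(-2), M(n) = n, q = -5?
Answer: 31692060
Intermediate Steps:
f = 1 (f = -4*(-¼) + 0*(-½) = 1 + 0 = 1)
W = 20 (W = (-5 + 1)*(-5) = -4*(-5) = 20)
r(z) = 25
(3837 + 2684)*(r(W) + 4835) = (3837 + 2684)*(25 + 4835) = 6521*4860 = 31692060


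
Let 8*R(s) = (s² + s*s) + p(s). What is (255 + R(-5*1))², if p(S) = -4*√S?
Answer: 1092005/16 - 1045*I*√5/4 ≈ 68250.0 - 584.17*I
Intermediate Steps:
R(s) = -√s/2 + s²/4 (R(s) = ((s² + s*s) - 4*√s)/8 = ((s² + s²) - 4*√s)/8 = (2*s² - 4*√s)/8 = (-4*√s + 2*s²)/8 = -√s/2 + s²/4)
(255 + R(-5*1))² = (255 + (-I*√5/2 + (-5*1)²/4))² = (255 + (-I*√5/2 + (¼)*(-5)²))² = (255 + (-I*√5/2 + (¼)*25))² = (255 + (-I*√5/2 + 25/4))² = (255 + (25/4 - I*√5/2))² = (1045/4 - I*√5/2)²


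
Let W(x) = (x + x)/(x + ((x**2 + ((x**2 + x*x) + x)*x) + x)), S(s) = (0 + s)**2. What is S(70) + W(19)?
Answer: 1866901/381 ≈ 4900.0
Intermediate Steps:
S(s) = s**2
W(x) = 2*x/(x**2 + 2*x + x*(x + 2*x**2)) (W(x) = (2*x)/(x + ((x**2 + ((x**2 + x**2) + x)*x) + x)) = (2*x)/(x + ((x**2 + (2*x**2 + x)*x) + x)) = (2*x)/(x + ((x**2 + (x + 2*x**2)*x) + x)) = (2*x)/(x + ((x**2 + x*(x + 2*x**2)) + x)) = (2*x)/(x + (x + x**2 + x*(x + 2*x**2))) = (2*x)/(x**2 + 2*x + x*(x + 2*x**2)) = 2*x/(x**2 + 2*x + x*(x + 2*x**2)))
S(70) + W(19) = 70**2 + 1/(1 + 19 + 19**2) = 4900 + 1/(1 + 19 + 361) = 4900 + 1/381 = 1866901/381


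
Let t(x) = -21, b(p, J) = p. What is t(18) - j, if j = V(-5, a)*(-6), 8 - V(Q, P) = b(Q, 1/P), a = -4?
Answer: 57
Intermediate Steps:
V(Q, P) = 8 - Q
j = -78 (j = (8 - 1*(-5))*(-6) = (8 + 5)*(-6) = 13*(-6) = -78)
t(18) - j = -21 - 1*(-78) = -21 + 78 = 57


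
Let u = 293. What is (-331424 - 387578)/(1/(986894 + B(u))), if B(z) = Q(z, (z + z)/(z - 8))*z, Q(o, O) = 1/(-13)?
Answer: -9224313209658/13 ≈ -7.0956e+11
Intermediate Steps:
Q(o, O) = -1/13
B(z) = -z/13
(-331424 - 387578)/(1/(986894 + B(u))) = (-331424 - 387578)/(1/(986894 - 1/13*293)) = -719002/(1/(986894 - 293/13)) = -719002/(1/(12829329/13)) = -719002/13/12829329 = -719002*12829329/13 = -9224313209658/13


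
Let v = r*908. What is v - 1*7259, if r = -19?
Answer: -24511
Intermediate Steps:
v = -17252 (v = -19*908 = -17252)
v - 1*7259 = -17252 - 1*7259 = -17252 - 7259 = -24511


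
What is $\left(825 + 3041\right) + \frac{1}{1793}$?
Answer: $\frac{6931739}{1793} \approx 3866.0$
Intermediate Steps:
$\left(825 + 3041\right) + \frac{1}{1793} = 3866 + \frac{1}{1793} = \frac{6931739}{1793}$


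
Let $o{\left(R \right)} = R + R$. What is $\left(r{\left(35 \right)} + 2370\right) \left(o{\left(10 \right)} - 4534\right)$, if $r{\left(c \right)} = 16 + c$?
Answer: $-10928394$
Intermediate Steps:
$o{\left(R \right)} = 2 R$
$\left(r{\left(35 \right)} + 2370\right) \left(o{\left(10 \right)} - 4534\right) = \left(\left(16 + 35\right) + 2370\right) \left(2 \cdot 10 - 4534\right) = \left(51 + 2370\right) \left(20 - 4534\right) = 2421 \left(-4514\right) = -10928394$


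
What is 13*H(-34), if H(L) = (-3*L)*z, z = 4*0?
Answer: 0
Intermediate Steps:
z = 0
H(L) = 0 (H(L) = -3*L*0 = 0)
13*H(-34) = 13*0 = 0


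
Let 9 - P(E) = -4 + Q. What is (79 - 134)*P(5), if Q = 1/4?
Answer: -2805/4 ≈ -701.25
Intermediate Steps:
Q = 1/4 (Q = 1*(1/4) = 1/4 ≈ 0.25000)
P(E) = 51/4 (P(E) = 9 - (-4 + 1/4) = 9 - 1*(-15/4) = 9 + 15/4 = 51/4)
(79 - 134)*P(5) = (79 - 134)*(51/4) = -55*51/4 = -2805/4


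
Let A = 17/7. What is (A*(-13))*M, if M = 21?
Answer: -663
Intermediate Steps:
A = 17/7 (A = 17*(⅐) = 17/7 ≈ 2.4286)
(A*(-13))*M = ((17/7)*(-13))*21 = -221/7*21 = -663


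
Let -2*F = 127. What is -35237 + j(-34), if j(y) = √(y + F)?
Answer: -35237 + I*√390/2 ≈ -35237.0 + 9.8742*I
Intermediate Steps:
F = -127/2 (F = -½*127 = -127/2 ≈ -63.500)
j(y) = √(-127/2 + y) (j(y) = √(y - 127/2) = √(-127/2 + y))
-35237 + j(-34) = -35237 + √(-254 + 4*(-34))/2 = -35237 + √(-254 - 136)/2 = -35237 + √(-390)/2 = -35237 + (I*√390)/2 = -35237 + I*√390/2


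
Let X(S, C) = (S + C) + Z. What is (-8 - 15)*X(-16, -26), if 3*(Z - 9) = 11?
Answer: 2024/3 ≈ 674.67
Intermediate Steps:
Z = 38/3 (Z = 9 + (⅓)*11 = 9 + 11/3 = 38/3 ≈ 12.667)
X(S, C) = 38/3 + C + S (X(S, C) = (S + C) + 38/3 = (C + S) + 38/3 = 38/3 + C + S)
(-8 - 15)*X(-16, -26) = (-8 - 15)*(38/3 - 26 - 16) = -23*(-88/3) = 2024/3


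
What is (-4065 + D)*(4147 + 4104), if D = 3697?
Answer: -3036368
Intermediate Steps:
(-4065 + D)*(4147 + 4104) = (-4065 + 3697)*(4147 + 4104) = -368*8251 = -3036368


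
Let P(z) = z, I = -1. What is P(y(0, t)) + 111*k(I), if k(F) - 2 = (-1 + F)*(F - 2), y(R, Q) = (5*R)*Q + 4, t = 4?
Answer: 892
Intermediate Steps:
y(R, Q) = 4 + 5*Q*R (y(R, Q) = 5*Q*R + 4 = 4 + 5*Q*R)
k(F) = 2 + (-1 + F)*(-2 + F) (k(F) = 2 + (-1 + F)*(F - 2) = 2 + (-1 + F)*(-2 + F))
P(y(0, t)) + 111*k(I) = (4 + 5*4*0) + 111*(4 + (-1)² - 3*(-1)) = (4 + 0) + 111*(4 + 1 + 3) = 4 + 111*8 = 4 + 888 = 892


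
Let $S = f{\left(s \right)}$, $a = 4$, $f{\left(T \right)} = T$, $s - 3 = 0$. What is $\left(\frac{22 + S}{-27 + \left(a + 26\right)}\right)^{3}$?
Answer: $\frac{15625}{27} \approx 578.7$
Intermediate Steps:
$s = 3$ ($s = 3 + 0 = 3$)
$S = 3$
$\left(\frac{22 + S}{-27 + \left(a + 26\right)}\right)^{3} = \left(\frac{22 + 3}{-27 + \left(4 + 26\right)}\right)^{3} = \left(\frac{25}{-27 + 30}\right)^{3} = \left(\frac{25}{3}\right)^{3} = \frac{15625}{27}$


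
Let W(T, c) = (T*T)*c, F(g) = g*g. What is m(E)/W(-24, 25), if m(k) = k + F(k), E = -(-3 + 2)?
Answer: 1/7200 ≈ 0.00013889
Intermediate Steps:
F(g) = g**2
W(T, c) = c*T**2 (W(T, c) = T**2*c = c*T**2)
E = 1 (E = -1*(-1) = 1)
m(k) = k + k**2
m(E)/W(-24, 25) = (1*(1 + 1))/((25*(-24)**2)) = (1*2)/((25*576)) = 2/14400 = 2*(1/14400) = 1/7200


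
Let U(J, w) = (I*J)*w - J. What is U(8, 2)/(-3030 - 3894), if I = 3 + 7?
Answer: -38/1731 ≈ -0.021953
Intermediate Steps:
I = 10
U(J, w) = -J + 10*J*w (U(J, w) = (10*J)*w - J = 10*J*w - J = -J + 10*J*w)
U(8, 2)/(-3030 - 3894) = (8*(-1 + 10*2))/(-3030 - 3894) = (8*(-1 + 20))/(-6924) = (8*19)*(-1/6924) = 152*(-1/6924) = -38/1731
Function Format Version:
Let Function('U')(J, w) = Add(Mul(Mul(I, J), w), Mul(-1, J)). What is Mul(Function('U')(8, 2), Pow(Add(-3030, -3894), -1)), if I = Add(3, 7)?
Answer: Rational(-38, 1731) ≈ -0.021953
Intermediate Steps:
I = 10
Function('U')(J, w) = Add(Mul(-1, J), Mul(10, J, w)) (Function('U')(J, w) = Add(Mul(Mul(10, J), w), Mul(-1, J)) = Add(Mul(10, J, w), Mul(-1, J)) = Add(Mul(-1, J), Mul(10, J, w)))
Mul(Function('U')(8, 2), Pow(Add(-3030, -3894), -1)) = Mul(Mul(8, Add(-1, Mul(10, 2))), Pow(Add(-3030, -3894), -1)) = Mul(Mul(8, Add(-1, 20)), Pow(-6924, -1)) = Mul(Mul(8, 19), Rational(-1, 6924)) = Mul(152, Rational(-1, 6924)) = Rational(-38, 1731)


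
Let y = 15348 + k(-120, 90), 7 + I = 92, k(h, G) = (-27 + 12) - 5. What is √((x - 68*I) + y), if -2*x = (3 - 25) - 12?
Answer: √9565 ≈ 97.801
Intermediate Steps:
k(h, G) = -20 (k(h, G) = -15 - 5 = -20)
I = 85 (I = -7 + 92 = 85)
x = 17 (x = -((3 - 25) - 12)/2 = -(-22 - 12)/2 = -½*(-34) = 17)
y = 15328 (y = 15348 - 20 = 15328)
√((x - 68*I) + y) = √((17 - 68*85) + 15328) = √((17 - 5780) + 15328) = √(-5763 + 15328) = √9565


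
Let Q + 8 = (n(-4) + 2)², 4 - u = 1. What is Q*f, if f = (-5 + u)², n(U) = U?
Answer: -16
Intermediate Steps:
u = 3 (u = 4 - 1*1 = 4 - 1 = 3)
f = 4 (f = (-5 + 3)² = (-2)² = 4)
Q = -4 (Q = -8 + (-4 + 2)² = -8 + (-2)² = -8 + 4 = -4)
Q*f = -4*4 = -16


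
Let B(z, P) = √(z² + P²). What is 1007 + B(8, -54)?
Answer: 1007 + 2*√745 ≈ 1061.6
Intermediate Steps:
B(z, P) = √(P² + z²)
1007 + B(8, -54) = 1007 + √((-54)² + 8²) = 1007 + √(2916 + 64) = 1007 + √2980 = 1007 + 2*√745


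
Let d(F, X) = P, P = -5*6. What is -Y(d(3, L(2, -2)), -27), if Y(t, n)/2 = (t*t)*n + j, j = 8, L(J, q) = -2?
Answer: 48584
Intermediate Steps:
P = -30
d(F, X) = -30
Y(t, n) = 16 + 2*n*t² (Y(t, n) = 2*((t*t)*n + 8) = 2*(t²*n + 8) = 2*(n*t² + 8) = 2*(8 + n*t²) = 16 + 2*n*t²)
-Y(d(3, L(2, -2)), -27) = -(16 + 2*(-27)*(-30)²) = -(16 + 2*(-27)*900) = -(16 - 48600) = -1*(-48584) = 48584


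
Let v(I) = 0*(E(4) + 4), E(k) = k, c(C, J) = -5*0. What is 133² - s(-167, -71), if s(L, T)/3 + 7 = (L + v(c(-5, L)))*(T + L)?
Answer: -101528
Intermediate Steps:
c(C, J) = 0
v(I) = 0 (v(I) = 0*(4 + 4) = 0*8 = 0)
s(L, T) = -21 + 3*L*(L + T) (s(L, T) = -21 + 3*((L + 0)*(T + L)) = -21 + 3*(L*(L + T)) = -21 + 3*L*(L + T))
133² - s(-167, -71) = 133² - (-21 + 3*(-167)² + 3*(-167)*(-71)) = 17689 - (-21 + 3*27889 + 35571) = 17689 - (-21 + 83667 + 35571) = 17689 - 1*119217 = 17689 - 119217 = -101528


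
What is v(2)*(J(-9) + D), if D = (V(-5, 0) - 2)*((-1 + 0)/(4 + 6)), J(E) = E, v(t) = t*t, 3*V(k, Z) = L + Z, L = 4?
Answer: -536/15 ≈ -35.733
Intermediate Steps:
V(k, Z) = 4/3 + Z/3 (V(k, Z) = (4 + Z)/3 = 4/3 + Z/3)
v(t) = t²
D = 1/15 (D = ((4/3 + (⅓)*0) - 2)*((-1 + 0)/(4 + 6)) = ((4/3 + 0) - 2)*(-1/10) = (4/3 - 2)*(-1*⅒) = -⅔*(-⅒) = 1/15 ≈ 0.066667)
v(2)*(J(-9) + D) = 2²*(-9 + 1/15) = 4*(-134/15) = -536/15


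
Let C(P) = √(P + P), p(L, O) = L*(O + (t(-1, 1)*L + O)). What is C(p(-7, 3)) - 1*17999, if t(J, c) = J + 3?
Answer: -17999 + 4*√7 ≈ -17988.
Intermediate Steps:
t(J, c) = 3 + J
p(L, O) = L*(2*L + 2*O) (p(L, O) = L*(O + ((3 - 1)*L + O)) = L*(O + (2*L + O)) = L*(O + (O + 2*L)) = L*(2*L + 2*O))
C(P) = √2*√P (C(P) = √(2*P) = √2*√P)
C(p(-7, 3)) - 1*17999 = √2*√(2*(-7)*(-7 + 3)) - 1*17999 = √2*√(2*(-7)*(-4)) - 17999 = √2*√56 - 17999 = √2*(2*√14) - 17999 = 4*√7 - 17999 = -17999 + 4*√7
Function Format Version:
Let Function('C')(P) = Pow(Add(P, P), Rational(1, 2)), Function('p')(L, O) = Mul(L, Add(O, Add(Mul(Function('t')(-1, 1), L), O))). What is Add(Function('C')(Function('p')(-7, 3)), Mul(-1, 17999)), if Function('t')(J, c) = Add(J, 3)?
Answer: Add(-17999, Mul(4, Pow(7, Rational(1, 2)))) ≈ -17988.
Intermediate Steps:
Function('t')(J, c) = Add(3, J)
Function('p')(L, O) = Mul(L, Add(Mul(2, L), Mul(2, O))) (Function('p')(L, O) = Mul(L, Add(O, Add(Mul(Add(3, -1), L), O))) = Mul(L, Add(O, Add(Mul(2, L), O))) = Mul(L, Add(O, Add(O, Mul(2, L)))) = Mul(L, Add(Mul(2, L), Mul(2, O))))
Function('C')(P) = Mul(Pow(2, Rational(1, 2)), Pow(P, Rational(1, 2))) (Function('C')(P) = Pow(Mul(2, P), Rational(1, 2)) = Mul(Pow(2, Rational(1, 2)), Pow(P, Rational(1, 2))))
Add(Function('C')(Function('p')(-7, 3)), Mul(-1, 17999)) = Add(Mul(Pow(2, Rational(1, 2)), Pow(Mul(2, -7, Add(-7, 3)), Rational(1, 2))), Mul(-1, 17999)) = Add(Mul(Pow(2, Rational(1, 2)), Pow(Mul(2, -7, -4), Rational(1, 2))), -17999) = Add(Mul(Pow(2, Rational(1, 2)), Pow(56, Rational(1, 2))), -17999) = Add(Mul(Pow(2, Rational(1, 2)), Mul(2, Pow(14, Rational(1, 2)))), -17999) = Add(Mul(4, Pow(7, Rational(1, 2))), -17999) = Add(-17999, Mul(4, Pow(7, Rational(1, 2))))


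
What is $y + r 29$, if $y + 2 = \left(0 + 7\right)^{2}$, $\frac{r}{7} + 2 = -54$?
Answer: $-11321$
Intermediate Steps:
$r = -392$ ($r = -14 + 7 \left(-54\right) = -14 - 378 = -392$)
$y = 47$ ($y = -2 + \left(0 + 7\right)^{2} = -2 + 7^{2} = -2 + 49 = 47$)
$y + r 29 = 47 - 11368 = -11321$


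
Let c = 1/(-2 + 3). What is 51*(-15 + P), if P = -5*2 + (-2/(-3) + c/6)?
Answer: -2465/2 ≈ -1232.5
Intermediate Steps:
c = 1 (c = 1/1 = 1)
P = -55/6 (P = -5*2 + (-2/(-3) + 1/6) = -10 + (-2*(-1/3) + 1*(1/6)) = -10 + (2/3 + 1/6) = -10 + 5/6 = -55/6 ≈ -9.1667)
51*(-15 + P) = 51*(-15 - 55/6) = 51*(-145/6) = -2465/2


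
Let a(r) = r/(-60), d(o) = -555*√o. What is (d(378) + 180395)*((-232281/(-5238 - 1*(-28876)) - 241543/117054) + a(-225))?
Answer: -4063046400833135/2766922452 + 4166765066405*√42/307435828 ≈ -1.3806e+6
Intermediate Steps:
a(r) = -r/60 (a(r) = r*(-1/60) = -r/60)
(d(378) + 180395)*((-232281/(-5238 - 1*(-28876)) - 241543/117054) + a(-225)) = (-1665*√42 + 180395)*((-232281/(-5238 - 1*(-28876)) - 241543/117054) - 1/60*(-225)) = (-1665*√42 + 180395)*((-232281/(-5238 + 28876) - 241543*1/117054) + 15/4) = (-1665*√42 + 180395)*((-232281/23638 - 241543/117054) + 15/4) = (180395 - 1665*√42)*((-232281*1/23638 - 241543/117054) + 15/4) = (180395 - 1665*√42)*((-232281/23638 - 241543/117054) + 15/4) = (180395 - 1665*√42)*(-8224753402/691730613 + 15/4) = (180395 - 1665*√42)*(-22523054413/2766922452) = -4063046400833135/2766922452 + 4166765066405*√42/307435828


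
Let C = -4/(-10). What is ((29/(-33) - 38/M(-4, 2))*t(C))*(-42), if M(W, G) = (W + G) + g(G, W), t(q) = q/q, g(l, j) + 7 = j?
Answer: -12278/143 ≈ -85.860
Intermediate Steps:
C = ⅖ (C = -4*(-⅒) = ⅖ ≈ 0.40000)
g(l, j) = -7 + j
t(q) = 1
M(W, G) = -7 + G + 2*W (M(W, G) = (W + G) + (-7 + W) = (G + W) + (-7 + W) = -7 + G + 2*W)
((29/(-33) - 38/M(-4, 2))*t(C))*(-42) = ((29/(-33) - 38/(-7 + 2 + 2*(-4)))*1)*(-42) = ((29*(-1/33) - 38/(-7 + 2 - 8))*1)*(-42) = ((-29/33 - 38/(-13))*1)*(-42) = ((-29/33 - 38*(-1/13))*1)*(-42) = ((-29/33 + 38/13)*1)*(-42) = ((877/429)*1)*(-42) = (877/429)*(-42) = -12278/143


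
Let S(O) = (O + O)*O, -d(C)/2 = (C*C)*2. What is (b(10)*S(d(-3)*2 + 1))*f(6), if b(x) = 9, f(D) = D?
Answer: 544428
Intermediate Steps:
d(C) = -4*C**2 (d(C) = -2*C*C*2 = -2*C**2*2 = -4*C**2)
S(O) = 2*O**2 (S(O) = (2*O)*O = 2*O**2)
(b(10)*S(d(-3)*2 + 1))*f(6) = (9*(2*(-4*(-3)**2*2 + 1)**2))*6 = (9*(2*(-4*9*2 + 1)**2))*6 = (9*(2*(-36*2 + 1)**2))*6 = (9*(2*(-72 + 1)**2))*6 = (9*(2*(-71)**2))*6 = (9*(2*5041))*6 = (9*10082)*6 = 90738*6 = 544428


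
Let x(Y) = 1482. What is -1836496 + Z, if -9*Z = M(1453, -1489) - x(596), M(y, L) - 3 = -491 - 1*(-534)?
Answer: -16527028/9 ≈ -1.8363e+6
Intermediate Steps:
M(y, L) = 46 (M(y, L) = 3 + (-491 - 1*(-534)) = 3 + (-491 + 534) = 3 + 43 = 46)
Z = 1436/9 (Z = -(46 - 1*1482)/9 = -(46 - 1482)/9 = -⅑*(-1436) = 1436/9 ≈ 159.56)
-1836496 + Z = -1836496 + 1436/9 = -16527028/9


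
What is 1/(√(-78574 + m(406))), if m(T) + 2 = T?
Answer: -I*√78170/78170 ≈ -0.0035767*I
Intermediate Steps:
m(T) = -2 + T
1/(√(-78574 + m(406))) = 1/(√(-78574 + (-2 + 406))) = 1/(√(-78574 + 404)) = 1/(√(-78170)) = 1/(I*√78170) = -I*√78170/78170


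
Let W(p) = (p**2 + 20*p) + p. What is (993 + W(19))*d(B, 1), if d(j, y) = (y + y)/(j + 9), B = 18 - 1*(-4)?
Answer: 3506/31 ≈ 113.10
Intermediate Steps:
W(p) = p**2 + 21*p
B = 22 (B = 18 + 4 = 22)
d(j, y) = 2*y/(9 + j) (d(j, y) = (2*y)/(9 + j) = 2*y/(9 + j))
(993 + W(19))*d(B, 1) = (993 + 19*(21 + 19))*(2*1/(9 + 22)) = (993 + 19*40)*(2*1/31) = (993 + 760)*(2*1*(1/31)) = 1753*(2/31) = 3506/31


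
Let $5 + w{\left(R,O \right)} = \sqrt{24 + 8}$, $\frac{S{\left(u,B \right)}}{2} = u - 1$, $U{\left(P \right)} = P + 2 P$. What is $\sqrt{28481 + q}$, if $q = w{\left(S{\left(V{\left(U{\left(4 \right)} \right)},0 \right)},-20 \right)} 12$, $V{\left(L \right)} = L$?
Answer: $\sqrt{28421 + 48 \sqrt{2}} \approx 168.79$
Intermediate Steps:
$U{\left(P \right)} = 3 P$
$S{\left(u,B \right)} = -2 + 2 u$ ($S{\left(u,B \right)} = 2 \left(u - 1\right) = 2 \left(-1 + u\right) = -2 + 2 u$)
$w{\left(R,O \right)} = -5 + 4 \sqrt{2}$ ($w{\left(R,O \right)} = -5 + \sqrt{24 + 8} = -5 + \sqrt{32} = -5 + 4 \sqrt{2}$)
$q = -60 + 48 \sqrt{2}$ ($q = \left(-5 + 4 \sqrt{2}\right) 12 = -60 + 48 \sqrt{2} \approx 7.8822$)
$\sqrt{28481 + q} = \sqrt{28481 - \left(60 - 48 \sqrt{2}\right)} = \sqrt{28421 + 48 \sqrt{2}}$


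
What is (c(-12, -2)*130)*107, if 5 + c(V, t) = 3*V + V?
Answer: -737230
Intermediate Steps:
c(V, t) = -5 + 4*V (c(V, t) = -5 + (3*V + V) = -5 + 4*V)
(c(-12, -2)*130)*107 = ((-5 + 4*(-12))*130)*107 = ((-5 - 48)*130)*107 = -53*130*107 = -6890*107 = -737230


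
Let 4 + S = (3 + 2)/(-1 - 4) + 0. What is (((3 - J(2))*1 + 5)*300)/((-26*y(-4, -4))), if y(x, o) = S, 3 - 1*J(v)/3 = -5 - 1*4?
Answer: -840/13 ≈ -64.615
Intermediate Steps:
J(v) = 36 (J(v) = 9 - 3*(-5 - 1*4) = 9 - 3*(-5 - 4) = 9 - 3*(-9) = 9 + 27 = 36)
S = -5 (S = -4 + ((3 + 2)/(-1 - 4) + 0) = -4 + (5/(-5) + 0) = -4 + (5*(-⅕) + 0) = -4 + (-1 + 0) = -4 - 1 = -5)
y(x, o) = -5
(((3 - J(2))*1 + 5)*300)/((-26*y(-4, -4))) = (((3 - 1*36)*1 + 5)*300)/((-26*(-5))) = (((3 - 36)*1 + 5)*300)/130 = ((-33*1 + 5)*300)*(1/130) = ((-33 + 5)*300)*(1/130) = -28*300*(1/130) = -8400*1/130 = -840/13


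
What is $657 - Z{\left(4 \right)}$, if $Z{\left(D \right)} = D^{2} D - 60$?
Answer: $653$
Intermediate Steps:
$Z{\left(D \right)} = -60 + D^{3}$ ($Z{\left(D \right)} = D^{3} - 60 = -60 + D^{3}$)
$657 - Z{\left(4 \right)} = 657 - \left(-60 + 4^{3}\right) = 657 - \left(-60 + 64\right) = 657 - 4 = 653$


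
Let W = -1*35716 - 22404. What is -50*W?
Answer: 2906000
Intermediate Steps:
W = -58120 (W = -35716 - 22404 = -58120)
-50*W = -50*(-58120) = 2906000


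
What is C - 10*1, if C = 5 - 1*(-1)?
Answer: -4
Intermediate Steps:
C = 6 (C = 5 + 1 = 6)
C - 10*1 = 6 - 10*1 = 6 - 10 = -4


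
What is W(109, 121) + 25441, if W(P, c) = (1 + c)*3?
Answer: 25807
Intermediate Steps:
W(P, c) = 3 + 3*c
W(109, 121) + 25441 = (3 + 3*121) + 25441 = (3 + 363) + 25441 = 366 + 25441 = 25807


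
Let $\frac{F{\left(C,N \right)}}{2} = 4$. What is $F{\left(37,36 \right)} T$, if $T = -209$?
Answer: $-1672$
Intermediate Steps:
$F{\left(C,N \right)} = 8$ ($F{\left(C,N \right)} = 2 \cdot 4 = 8$)
$F{\left(37,36 \right)} T = 8 \left(-209\right) = -1672$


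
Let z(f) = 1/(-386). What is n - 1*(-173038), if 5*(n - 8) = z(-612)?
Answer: 333978779/1930 ≈ 1.7305e+5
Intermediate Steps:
z(f) = -1/386
n = 15439/1930 (n = 8 + (⅕)*(-1/386) = 8 - 1/1930 = 15439/1930 ≈ 7.9995)
n - 1*(-173038) = 15439/1930 - 1*(-173038) = 15439/1930 + 173038 = 333978779/1930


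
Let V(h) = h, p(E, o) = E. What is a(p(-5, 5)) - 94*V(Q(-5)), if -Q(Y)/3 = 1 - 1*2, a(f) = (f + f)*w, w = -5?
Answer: -232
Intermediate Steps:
a(f) = -10*f (a(f) = (f + f)*(-5) = (2*f)*(-5) = -10*f)
Q(Y) = 3 (Q(Y) = -3*(1 - 1*2) = -3*(1 - 2) = -3*(-1) = 3)
a(p(-5, 5)) - 94*V(Q(-5)) = -10*(-5) - 94*3 = 50 - 282 = -232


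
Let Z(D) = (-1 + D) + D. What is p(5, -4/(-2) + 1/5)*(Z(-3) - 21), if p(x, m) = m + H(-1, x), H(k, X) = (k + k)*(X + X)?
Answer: 2492/5 ≈ 498.40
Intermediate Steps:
H(k, X) = 4*X*k (H(k, X) = (2*k)*(2*X) = 4*X*k)
Z(D) = -1 + 2*D
p(x, m) = m - 4*x (p(x, m) = m + 4*x*(-1) = m - 4*x)
p(5, -4/(-2) + 1/5)*(Z(-3) - 21) = ((-4/(-2) + 1/5) - 4*5)*((-1 + 2*(-3)) - 21) = ((-4*(-½) + 1*(⅕)) - 20)*((-1 - 6) - 21) = ((2 + ⅕) - 20)*(-7 - 21) = (11/5 - 20)*(-28) = -89/5*(-28) = 2492/5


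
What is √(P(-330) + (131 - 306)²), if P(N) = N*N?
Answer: 5*√5581 ≈ 373.53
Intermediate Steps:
P(N) = N²
√(P(-330) + (131 - 306)²) = √((-330)² + (131 - 306)²) = √(108900 + (-175)²) = √(108900 + 30625) = √139525 = 5*√5581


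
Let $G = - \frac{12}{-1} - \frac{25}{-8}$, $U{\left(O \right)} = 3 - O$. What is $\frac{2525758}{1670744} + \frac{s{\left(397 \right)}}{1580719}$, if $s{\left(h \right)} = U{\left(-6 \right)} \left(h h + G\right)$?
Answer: $\frac{6362659709893}{2640976784936} \approx 2.4092$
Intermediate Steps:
$G = \frac{121}{8}$ ($G = \left(-12\right) \left(-1\right) - - \frac{25}{8} = 12 + \frac{25}{8} = \frac{121}{8} \approx 15.125$)
$s{\left(h \right)} = \frac{1089}{8} + 9 h^{2}$ ($s{\left(h \right)} = \left(3 - -6\right) \left(h h + \frac{121}{8}\right) = \left(3 + 6\right) \left(h^{2} + \frac{121}{8}\right) = 9 \left(\frac{121}{8} + h^{2}\right) = \frac{1089}{8} + 9 h^{2}$)
$\frac{2525758}{1670744} + \frac{s{\left(397 \right)}}{1580719} = \frac{2525758}{1670744} + \frac{\frac{1089}{8} + 9 \cdot 397^{2}}{1580719} = 2525758 \cdot \frac{1}{1670744} + \left(\frac{1089}{8} + 9 \cdot 157609\right) \frac{1}{1580719} = \frac{1262879}{835372} + \left(\frac{1089}{8} + 1418481\right) \frac{1}{1580719} = \frac{1262879}{835372} + \frac{11348937}{8} \cdot \frac{1}{1580719} = \frac{1262879}{835372} + \frac{11348937}{12645752} = \frac{6362659709893}{2640976784936}$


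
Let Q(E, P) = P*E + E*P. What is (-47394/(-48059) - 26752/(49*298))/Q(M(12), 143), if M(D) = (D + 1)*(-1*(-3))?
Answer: -148406795/1956850838943 ≈ -7.5840e-5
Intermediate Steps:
M(D) = 3 + 3*D (M(D) = (1 + D)*3 = 3 + 3*D)
Q(E, P) = 2*E*P (Q(E, P) = E*P + E*P = 2*E*P)
(-47394/(-48059) - 26752/(49*298))/Q(M(12), 143) = (-47394/(-48059) - 26752/(49*298))/((2*(3 + 3*12)*143)) = (-47394*(-1/48059) - 26752/14602)/((2*(3 + 36)*143)) = (47394/48059 - 26752*1/14602)/((2*39*143)) = (47394/48059 - 13376/7301)/11154 = -296813590/350878759*1/11154 = -148406795/1956850838943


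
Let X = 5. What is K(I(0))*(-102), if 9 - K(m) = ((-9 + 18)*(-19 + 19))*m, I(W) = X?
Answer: -918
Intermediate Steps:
I(W) = 5
K(m) = 9 (K(m) = 9 - (-9 + 18)*(-19 + 19)*m = 9 - 9*0*m = 9 - 0*m = 9 - 1*0 = 9 + 0 = 9)
K(I(0))*(-102) = 9*(-102) = -918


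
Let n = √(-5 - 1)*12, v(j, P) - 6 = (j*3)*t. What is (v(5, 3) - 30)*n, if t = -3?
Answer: -828*I*√6 ≈ -2028.2*I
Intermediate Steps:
v(j, P) = 6 - 9*j (v(j, P) = 6 + (j*3)*(-3) = 6 + (3*j)*(-3) = 6 - 9*j)
n = 12*I*√6 (n = √(-6)*12 = (I*√6)*12 = 12*I*√6 ≈ 29.394*I)
(v(5, 3) - 30)*n = ((6 - 9*5) - 30)*(12*I*√6) = ((6 - 45) - 30)*(12*I*√6) = (-39 - 30)*(12*I*√6) = -828*I*√6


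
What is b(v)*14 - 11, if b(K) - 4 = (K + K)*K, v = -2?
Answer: 157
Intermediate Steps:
b(K) = 4 + 2*K**2 (b(K) = 4 + (K + K)*K = 4 + (2*K)*K = 4 + 2*K**2)
b(v)*14 - 11 = (4 + 2*(-2)**2)*14 - 11 = (4 + 2*4)*14 - 11 = (4 + 8)*14 - 11 = 12*14 - 11 = 168 - 11 = 157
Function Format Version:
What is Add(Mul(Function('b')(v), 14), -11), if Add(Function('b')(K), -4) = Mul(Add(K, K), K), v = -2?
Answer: 157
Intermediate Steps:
Function('b')(K) = Add(4, Mul(2, Pow(K, 2))) (Function('b')(K) = Add(4, Mul(Add(K, K), K)) = Add(4, Mul(Mul(2, K), K)) = Add(4, Mul(2, Pow(K, 2))))
Add(Mul(Function('b')(v), 14), -11) = Add(Mul(Add(4, Mul(2, Pow(-2, 2))), 14), -11) = Add(Mul(Add(4, Mul(2, 4)), 14), -11) = Add(Mul(Add(4, 8), 14), -11) = Add(Mul(12, 14), -11) = Add(168, -11) = 157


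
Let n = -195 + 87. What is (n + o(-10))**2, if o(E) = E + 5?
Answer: 12769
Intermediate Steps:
o(E) = 5 + E
n = -108
(n + o(-10))**2 = (-108 + (5 - 10))**2 = (-108 - 5)**2 = (-113)**2 = 12769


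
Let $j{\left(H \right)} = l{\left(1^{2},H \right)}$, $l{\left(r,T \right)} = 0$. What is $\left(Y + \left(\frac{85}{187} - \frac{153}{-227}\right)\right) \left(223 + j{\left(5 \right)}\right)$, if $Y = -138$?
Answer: $- \frac{76214264}{2497} \approx -30522.0$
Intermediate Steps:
$j{\left(H \right)} = 0$
$\left(Y + \left(\frac{85}{187} - \frac{153}{-227}\right)\right) \left(223 + j{\left(5 \right)}\right) = \left(-138 + \left(\frac{85}{187} - \frac{153}{-227}\right)\right) \left(223 + 0\right) = \left(-138 + \left(85 \cdot \frac{1}{187} - - \frac{153}{227}\right)\right) 223 = \left(-138 + \left(\frac{5}{11} + \frac{153}{227}\right)\right) 223 = \left(-138 + \frac{2818}{2497}\right) 223 = \left(- \frac{341768}{2497}\right) 223 = - \frac{76214264}{2497}$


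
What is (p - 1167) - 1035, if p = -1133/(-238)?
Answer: -522943/238 ≈ -2197.2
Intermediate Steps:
p = 1133/238 (p = -1133*(-1/238) = 1133/238 ≈ 4.7605)
(p - 1167) - 1035 = (1133/238 - 1167) - 1035 = -276613/238 - 1035 = -522943/238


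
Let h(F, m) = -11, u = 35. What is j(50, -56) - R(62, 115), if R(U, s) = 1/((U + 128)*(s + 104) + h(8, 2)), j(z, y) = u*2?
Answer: 2911929/41599 ≈ 70.000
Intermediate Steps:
j(z, y) = 70 (j(z, y) = 35*2 = 70)
R(U, s) = 1/(-11 + (104 + s)*(128 + U)) (R(U, s) = 1/((U + 128)*(s + 104) - 11) = 1/((128 + U)*(104 + s) - 11) = 1/((104 + s)*(128 + U) - 11) = 1/(-11 + (104 + s)*(128 + U)))
j(50, -56) - R(62, 115) = 70 - 1/(13301 + 104*62 + 128*115 + 62*115) = 70 - 1/(13301 + 6448 + 14720 + 7130) = 70 - 1/41599 = 2911929/41599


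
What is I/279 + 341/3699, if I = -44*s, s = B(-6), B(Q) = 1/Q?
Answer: 13585/114669 ≈ 0.11847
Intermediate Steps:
s = -⅙ (s = 1/(-6) = -⅙ ≈ -0.16667)
I = 22/3 (I = -44*(-⅙) = 22/3 ≈ 7.3333)
I/279 + 341/3699 = (22/3)/279 + 341/3699 = (22/3)*(1/279) + 341*(1/3699) = 22/837 + 341/3699 = 13585/114669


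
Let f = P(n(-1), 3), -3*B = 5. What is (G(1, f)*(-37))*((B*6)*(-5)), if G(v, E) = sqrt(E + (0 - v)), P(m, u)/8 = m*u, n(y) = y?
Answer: -9250*I ≈ -9250.0*I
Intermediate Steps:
B = -5/3 (B = -1/3*5 = -5/3 ≈ -1.6667)
P(m, u) = 8*m*u (P(m, u) = 8*(m*u) = 8*m*u)
f = -24 (f = 8*(-1)*3 = -24)
G(v, E) = sqrt(E - v)
(G(1, f)*(-37))*((B*6)*(-5)) = (sqrt(-24 - 1*1)*(-37))*(-5/3*6*(-5)) = (sqrt(-24 - 1)*(-37))*(-10*(-5)) = (sqrt(-25)*(-37))*50 = ((5*I)*(-37))*50 = -185*I*50 = -9250*I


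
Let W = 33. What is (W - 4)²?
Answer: 841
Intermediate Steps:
(W - 4)² = (33 - 4)² = 29² = 841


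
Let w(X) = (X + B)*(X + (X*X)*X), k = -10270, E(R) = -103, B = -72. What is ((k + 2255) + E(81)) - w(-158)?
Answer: -907236218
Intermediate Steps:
w(X) = (-72 + X)*(X + X³) (w(X) = (X - 72)*(X + (X*X)*X) = (-72 + X)*(X + X²*X) = (-72 + X)*(X + X³))
((k + 2255) + E(81)) - w(-158) = ((-10270 + 2255) - 103) - (-158)*(-72 - 158 + (-158)³ - 72*(-158)²) = (-8015 - 103) - (-158)*(-72 - 158 - 3944312 - 72*24964) = -8118 - (-158)*(-72 - 158 - 3944312 - 1797408) = -8118 - (-158)*(-5741950) = -8118 - 1*907228100 = -8118 - 907228100 = -907236218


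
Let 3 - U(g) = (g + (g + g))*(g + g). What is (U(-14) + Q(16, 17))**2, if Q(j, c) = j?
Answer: 1338649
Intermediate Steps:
U(g) = 3 - 6*g**2 (U(g) = 3 - (g + (g + g))*(g + g) = 3 - (g + 2*g)*2*g = 3 - 3*g*2*g = 3 - 6*g**2)
(U(-14) + Q(16, 17))**2 = ((3 - 6*(-14)**2) + 16)**2 = ((3 - 6*196) + 16)**2 = ((3 - 1176) + 16)**2 = (-1173 + 16)**2 = (-1157)**2 = 1338649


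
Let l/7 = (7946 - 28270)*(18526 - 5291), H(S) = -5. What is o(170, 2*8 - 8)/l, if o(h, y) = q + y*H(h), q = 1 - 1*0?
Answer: 39/1882916980 ≈ 2.0713e-8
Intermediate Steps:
q = 1 (q = 1 + 0 = 1)
l = -1882916980 (l = 7*((7946 - 28270)*(18526 - 5291)) = 7*(-20324*13235) = 7*(-268988140) = -1882916980)
o(h, y) = 1 - 5*y (o(h, y) = 1 + y*(-5) = 1 - 5*y)
o(170, 2*8 - 8)/l = (1 - 5*(2*8 - 8))/(-1882916980) = (1 - 5*(16 - 8))*(-1/1882916980) = (1 - 5*8)*(-1/1882916980) = (1 - 40)*(-1/1882916980) = -39*(-1/1882916980) = 39/1882916980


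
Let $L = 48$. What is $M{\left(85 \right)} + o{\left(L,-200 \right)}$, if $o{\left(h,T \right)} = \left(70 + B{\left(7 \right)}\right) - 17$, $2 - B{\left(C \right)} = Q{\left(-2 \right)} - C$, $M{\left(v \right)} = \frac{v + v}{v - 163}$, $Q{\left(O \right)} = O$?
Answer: $\frac{2411}{39} \approx 61.82$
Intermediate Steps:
$M{\left(v \right)} = \frac{2 v}{-163 + v}$
$B{\left(C \right)} = 4 + C$ ($B{\left(C \right)} = 2 - \left(-2 - C\right) = 2 + \left(2 + C\right) = 4 + C$)
$o{\left(h,T \right)} = 64$ ($o{\left(h,T \right)} = \left(70 + \left(4 + 7\right)\right) - 17 = \left(70 + 11\right) - 17 = 81 - 17 = 64$)
$M{\left(85 \right)} + o{\left(L,-200 \right)} = 2 \cdot 85 \frac{1}{-163 + 85} + 64 = 2 \cdot 85 \frac{1}{-78} + 64 = 2 \cdot 85 \left(- \frac{1}{78}\right) + 64 = - \frac{85}{39} + 64 = \frac{2411}{39}$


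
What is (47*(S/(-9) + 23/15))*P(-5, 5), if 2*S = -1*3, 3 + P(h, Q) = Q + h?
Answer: -2397/10 ≈ -239.70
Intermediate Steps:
P(h, Q) = -3 + Q + h (P(h, Q) = -3 + (Q + h) = -3 + Q + h)
S = -3/2 (S = (-1*3)/2 = (1/2)*(-3) = -3/2 ≈ -1.5000)
(47*(S/(-9) + 23/15))*P(-5, 5) = (47*(-3/2/(-9) + 23/15))*(-3 + 5 - 5) = (47*(-3/2*(-1/9) + 23*(1/15)))*(-3) = (47*(1/6 + 23/15))*(-3) = (47*(17/10))*(-3) = (799/10)*(-3) = -2397/10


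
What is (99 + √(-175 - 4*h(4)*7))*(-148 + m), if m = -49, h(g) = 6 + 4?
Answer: -19503 - 197*I*√455 ≈ -19503.0 - 4202.2*I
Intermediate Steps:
h(g) = 10
(99 + √(-175 - 4*h(4)*7))*(-148 + m) = (99 + √(-175 - 4*10*7))*(-148 - 49) = (99 + √(-175 - 40*7))*(-197) = (99 + √(-175 - 280))*(-197) = (99 + √(-455))*(-197) = (99 + I*√455)*(-197) = -19503 - 197*I*√455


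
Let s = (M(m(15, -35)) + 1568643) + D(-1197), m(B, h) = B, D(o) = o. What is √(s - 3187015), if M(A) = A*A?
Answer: 4*I*√101209 ≈ 1272.5*I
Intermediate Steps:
M(A) = A²
s = 1567671 (s = (15² + 1568643) - 1197 = (225 + 1568643) - 1197 = 1568868 - 1197 = 1567671)
√(s - 3187015) = √(1567671 - 3187015) = √(-1619344) = 4*I*√101209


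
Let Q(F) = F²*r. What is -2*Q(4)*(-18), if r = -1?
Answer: -576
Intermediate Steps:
Q(F) = -F² (Q(F) = F²*(-1) = -F²)
-2*Q(4)*(-18) = -(-2)*4²*(-18) = -(-2)*16*(-18) = -2*(-16)*(-18) = 32*(-18) = -576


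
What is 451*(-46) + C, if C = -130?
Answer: -20876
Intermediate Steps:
451*(-46) + C = 451*(-46) - 130 = -20746 - 130 = -20876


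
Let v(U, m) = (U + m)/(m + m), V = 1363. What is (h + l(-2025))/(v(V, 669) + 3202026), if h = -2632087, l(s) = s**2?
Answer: 491225961/1071078205 ≈ 0.45863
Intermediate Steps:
v(U, m) = (U + m)/(2*m) (v(U, m) = (U + m)/((2*m)) = (U + m)*(1/(2*m)) = (U + m)/(2*m))
(h + l(-2025))/(v(V, 669) + 3202026) = (-2632087 + (-2025)**2)/((1/2)*(1363 + 669)/669 + 3202026) = (-2632087 + 4100625)/((1/2)*(1/669)*2032 + 3202026) = 1468538/(1016/669 + 3202026) = 1468538/(2142156410/669) = 1468538*(669/2142156410) = 491225961/1071078205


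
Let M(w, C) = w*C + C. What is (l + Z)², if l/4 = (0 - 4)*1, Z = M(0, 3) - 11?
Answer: 576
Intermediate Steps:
M(w, C) = C + C*w (M(w, C) = C*w + C = C + C*w)
Z = -8 (Z = 3*(1 + 0) - 11 = 3*1 - 11 = 3 - 11 = -8)
l = -16 (l = 4*((0 - 4)*1) = 4*(-4*1) = 4*(-4) = -16)
(l + Z)² = (-16 - 8)² = (-24)² = 576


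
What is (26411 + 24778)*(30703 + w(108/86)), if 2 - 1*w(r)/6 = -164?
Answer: 1622640111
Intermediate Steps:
w(r) = 996 (w(r) = 12 - 6*(-164) = 12 + 984 = 996)
(26411 + 24778)*(30703 + w(108/86)) = (26411 + 24778)*(30703 + 996) = 51189*31699 = 1622640111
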